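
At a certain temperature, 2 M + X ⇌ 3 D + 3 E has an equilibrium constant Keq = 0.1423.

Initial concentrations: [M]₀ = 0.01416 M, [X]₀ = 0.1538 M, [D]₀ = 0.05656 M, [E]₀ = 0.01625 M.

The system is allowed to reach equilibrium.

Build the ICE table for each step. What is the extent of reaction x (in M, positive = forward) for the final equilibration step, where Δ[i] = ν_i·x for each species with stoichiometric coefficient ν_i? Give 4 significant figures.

Q₀ = 2.5177e-05 vs Keq = 0.1423 ⇒ Q<K, forward
Step 1:
                    M           X           D           E
  I           0.01416      0.1538     0.05656     0.01625
  C          -0.01317   -0.006583     0.01975     0.01975
  E        9.9469e-04      0.1472     0.07631       0.036
  solve Keq expr → x = 0.006583; check Q = 0.1423

x = 0.006583 M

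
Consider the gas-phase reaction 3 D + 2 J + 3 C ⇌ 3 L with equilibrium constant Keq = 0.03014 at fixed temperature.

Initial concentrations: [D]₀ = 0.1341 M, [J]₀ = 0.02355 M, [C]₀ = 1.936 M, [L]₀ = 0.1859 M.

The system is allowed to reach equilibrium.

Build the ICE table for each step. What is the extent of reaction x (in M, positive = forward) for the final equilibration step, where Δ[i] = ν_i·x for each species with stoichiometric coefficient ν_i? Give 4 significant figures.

x = -0.04756 M

Q₀ = 662 vs Keq = 0.03014 ⇒ Q>K, reverse
Step 1:
                    D           J           C           L
  I            0.1341     0.02355       1.936      0.1859
  C            0.1427     0.09511      0.1427     -0.1427
  E            0.2768      0.1187       2.079     0.04323
  solve Keq expr → x = -0.04756; check Q = 0.03014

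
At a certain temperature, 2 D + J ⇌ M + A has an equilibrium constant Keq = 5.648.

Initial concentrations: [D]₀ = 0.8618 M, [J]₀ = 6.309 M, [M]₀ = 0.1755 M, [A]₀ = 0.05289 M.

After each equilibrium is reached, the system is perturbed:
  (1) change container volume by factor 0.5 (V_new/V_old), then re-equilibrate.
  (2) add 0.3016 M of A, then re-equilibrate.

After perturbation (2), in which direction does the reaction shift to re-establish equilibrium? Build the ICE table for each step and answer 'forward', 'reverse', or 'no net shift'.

Direction: reverse

Q₀ = 0.001981 vs Keq = 5.648 ⇒ Q<K, forward
Step 1:
                    D           J           M           A
  Initial      0.8618       6.309      0.1755     0.05289
  Change      -0.7756     -0.3878      0.3878      0.3878
  Equil       0.08616       5.921      0.5633      0.4407
  solve Keq expr → x = 0.3878; check Q = 5.648
Then change container volume by factor 0.5 (V_new/V_old).
Step 2:
                    D           J           M           A
  Initial      0.1723       11.84       1.127      0.8814
  Change     -0.04743    -0.02371     0.02371     0.02371
  Equil        0.1249       11.82        1.15      0.9051
  solve Keq expr → x = 0.02371; check Q = 5.648
Then add 0.3016 M of A.
Step 3:
                    D           J           M           A
  Initial      0.1249       11.82        1.15       1.207
  Change      0.01815    0.009074   -0.009074   -0.009074
  Equil         0.143       11.83       1.141       1.198
  solve Keq expr → x = -0.009074; check Q = 5.648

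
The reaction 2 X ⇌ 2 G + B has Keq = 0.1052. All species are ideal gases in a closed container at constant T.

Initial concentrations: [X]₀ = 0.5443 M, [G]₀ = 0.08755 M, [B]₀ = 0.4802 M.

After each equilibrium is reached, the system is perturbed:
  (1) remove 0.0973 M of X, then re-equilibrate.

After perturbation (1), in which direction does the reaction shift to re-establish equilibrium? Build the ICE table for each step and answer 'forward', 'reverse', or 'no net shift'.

Q₀ = 0.01242 vs Keq = 0.1052 ⇒ Q<K, forward
Step 1:
                    X           G           B
  I            0.5443     0.08755      0.4802
  C           -0.1067      0.1067     0.05337
  E            0.4376      0.1943      0.5336
  solve Keq expr → x = 0.05337; check Q = 0.1052
Then remove 0.0973 M of X.
Step 2:
                    X           G           B
  I            0.3403      0.1943      0.5336
  C           0.02838    -0.02838    -0.01419
  E            0.3686      0.1659      0.5194
  solve Keq expr → x = -0.01419; check Q = 0.1052

Direction: reverse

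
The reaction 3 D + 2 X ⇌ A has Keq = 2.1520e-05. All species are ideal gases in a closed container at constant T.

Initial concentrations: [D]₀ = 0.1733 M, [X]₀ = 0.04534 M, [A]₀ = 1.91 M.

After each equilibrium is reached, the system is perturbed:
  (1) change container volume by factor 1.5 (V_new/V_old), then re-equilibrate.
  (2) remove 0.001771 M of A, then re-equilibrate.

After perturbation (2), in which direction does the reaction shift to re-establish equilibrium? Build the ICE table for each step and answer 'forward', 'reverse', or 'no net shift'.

Direction: forward

Q₀ = 1.7851e+05 vs Keq = 2.1520e-05 ⇒ Q>K, reverse
Step 1:
                    D           X           A
  init         0.1733     0.04534        1.91
  Δ             5.559       3.706      -1.853
  eq            5.732       3.751     0.05704
  solve Keq expr → x = -1.853; check Q = 2.1520e-05
Then change container volume by factor 1.5 (V_new/V_old).
Step 2:
                    D           X           A
  init          3.821       2.501     0.03802
  Δ           0.08878     0.05919    -0.02959
  eq             3.91        2.56    0.008432
  solve Keq expr → x = -0.02959; check Q = 2.1520e-05
Then remove 0.001771 M of A.
Step 3:
                    D           X           A
  init           3.91        2.56    0.006661
  Δ         -0.005146   -0.003431    0.001715
  eq            3.905       2.557    0.008376
  solve Keq expr → x = 0.001715; check Q = 2.1520e-05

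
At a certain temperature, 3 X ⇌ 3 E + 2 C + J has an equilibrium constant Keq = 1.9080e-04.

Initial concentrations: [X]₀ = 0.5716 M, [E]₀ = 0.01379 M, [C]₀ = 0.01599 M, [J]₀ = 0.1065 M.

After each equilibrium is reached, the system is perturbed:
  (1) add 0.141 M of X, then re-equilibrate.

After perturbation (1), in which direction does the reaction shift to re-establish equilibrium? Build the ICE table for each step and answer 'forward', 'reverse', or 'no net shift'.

Direction: forward

Q₀ = 3.8235e-10 vs Keq = 1.9080e-04 ⇒ Q<K, forward
Step 1:
                  X         E         C         J
  init       0.5716   0.01379   0.01599    0.1065
  Δ         -0.1614    0.1614    0.1076    0.0538
  eq         0.4102    0.1752    0.1236    0.1603
  solve Keq expr → x = 0.0538; check Q = 1.9080e-04
Then add 0.141 M of X.
Step 2:
                  X         E         C         J
  init       0.5512    0.1752    0.1236    0.1603
  Δ        -0.02635   0.02635   0.01757  0.008783
  eq         0.5248    0.2015    0.1412    0.1691
  solve Keq expr → x = 0.008783; check Q = 1.9080e-04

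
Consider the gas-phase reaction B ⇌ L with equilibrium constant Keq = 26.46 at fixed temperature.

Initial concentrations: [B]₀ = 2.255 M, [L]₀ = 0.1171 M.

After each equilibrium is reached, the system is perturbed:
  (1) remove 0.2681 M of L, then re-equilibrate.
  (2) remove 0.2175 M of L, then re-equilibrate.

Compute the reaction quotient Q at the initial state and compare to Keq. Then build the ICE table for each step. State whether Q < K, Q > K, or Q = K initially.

Q₀ = 0.05193 vs Keq = 26.46 ⇒ Q<K, forward
Step 1:
                    B           L
  I             2.255      0.1171
  C            -2.169       2.169
  E           0.08638       2.286
  solve Keq expr → x = 2.169; check Q = 26.46
Then remove 0.2681 M of L.
Step 2:
                    B           L
  I           0.08638       2.018
  C         -0.009763    0.009763
  E           0.07662       2.027
  solve Keq expr → x = 0.009763; check Q = 26.46
Then remove 0.2175 M of L.
Step 3:
                    B           L
  I           0.07662        1.81
  C         -0.007921    0.007921
  E            0.0687       1.818
  solve Keq expr → x = 0.007921; check Q = 26.46

Q₀ = 0.05193; Q < K (proceeds forward)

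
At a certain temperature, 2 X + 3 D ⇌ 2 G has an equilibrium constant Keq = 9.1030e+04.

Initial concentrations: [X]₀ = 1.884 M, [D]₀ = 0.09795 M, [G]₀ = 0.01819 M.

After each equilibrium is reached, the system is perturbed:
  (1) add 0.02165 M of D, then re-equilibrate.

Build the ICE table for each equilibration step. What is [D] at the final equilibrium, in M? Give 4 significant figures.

Q₀ = 0.0992 vs Keq = 9.1030e+04 ⇒ Q<K, forward
Step 1:
                   X          D          G
  I            1.884    0.09795    0.01819
  C         -0.06343   -0.09514    0.06343
  E            1.821   0.002805    0.08162
  solve Keq expr → x = 0.03171; check Q = 9.1030e+04
Then add 0.02165 M of D.
Step 2:
                   X          D          G
  I            1.821    0.02446    0.08162
  C         -0.01421   -0.02132    0.01421
  E            1.806   0.003139    0.09583
  solve Keq expr → x = 0.007106; check Q = 9.1030e+04

[D]_eq = 0.003139 M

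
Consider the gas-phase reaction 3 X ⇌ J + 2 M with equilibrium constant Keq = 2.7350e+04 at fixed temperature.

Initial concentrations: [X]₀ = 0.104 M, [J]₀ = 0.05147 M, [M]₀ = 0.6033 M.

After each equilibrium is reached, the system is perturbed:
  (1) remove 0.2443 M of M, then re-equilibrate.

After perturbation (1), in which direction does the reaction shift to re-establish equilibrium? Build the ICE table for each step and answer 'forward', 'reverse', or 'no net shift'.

Q₀ = 16.65 vs Keq = 2.7350e+04 ⇒ Q<K, forward
Step 1:
                   X          J          M
  Initial      0.104    0.05147     0.6033
  Change    -0.09299      0.031    0.06199
  Equil      0.01101    0.08247     0.6653
  solve Keq expr → x = 0.031; check Q = 2.7350e+04
Then remove 0.2443 M of M.
Step 2:
                   X          J          M
  Initial    0.01101    0.08247      0.421
  Change    -0.00284 9.4650e-04   0.001893
  Equil      0.00817    0.08341     0.4229
  solve Keq expr → x = 9.4650e-04; check Q = 2.7350e+04

Direction: forward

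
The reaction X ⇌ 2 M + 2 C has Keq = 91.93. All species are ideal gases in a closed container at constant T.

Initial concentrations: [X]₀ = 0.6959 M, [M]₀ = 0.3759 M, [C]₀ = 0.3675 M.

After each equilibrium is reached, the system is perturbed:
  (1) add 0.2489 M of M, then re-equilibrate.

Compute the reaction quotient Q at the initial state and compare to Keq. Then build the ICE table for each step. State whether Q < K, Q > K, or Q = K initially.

Q₀ = 0.02742; Q < K (proceeds forward)

Q₀ = 0.02742 vs Keq = 91.93 ⇒ Q<K, forward
Step 1:
                   X          M          C
  I           0.6959     0.3759     0.3675
  C          -0.6218      1.244      1.244
  E          0.07407       1.62      1.611
  solve Keq expr → x = 0.6218; check Q = 91.93
Then add 0.2489 M of M.
Step 2:
                   X          M          C
  I          0.07407      1.868      1.611
  C          0.01699   -0.03399   -0.03399
  E          0.09106      1.834      1.577
  solve Keq expr → x = -0.01699; check Q = 91.93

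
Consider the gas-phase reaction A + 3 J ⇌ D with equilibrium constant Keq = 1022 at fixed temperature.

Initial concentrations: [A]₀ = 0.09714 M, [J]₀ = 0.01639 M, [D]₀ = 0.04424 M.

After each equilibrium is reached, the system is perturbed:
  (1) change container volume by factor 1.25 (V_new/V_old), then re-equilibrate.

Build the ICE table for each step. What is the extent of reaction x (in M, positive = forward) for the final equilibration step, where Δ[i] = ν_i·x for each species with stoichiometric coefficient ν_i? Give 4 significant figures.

x = -0.003016 M

Q₀ = 1.0344e+05 vs Keq = 1022 ⇒ Q>K, reverse
Step 1:
                  A         J         D
  init      0.09714   0.01639   0.04424
  Δ         0.01552   0.04656  -0.01552
  eq         0.1127   0.06295   0.02872
  solve Keq expr → x = -0.01552; check Q = 1022
Then change container volume by factor 1.25 (V_new/V_old).
Step 2:
                  A         J         D
  init      0.09013   0.05036   0.02298
  Δ        0.003016  0.009049 -0.003016
  eq        0.09314   0.05941   0.01996
  solve Keq expr → x = -0.003016; check Q = 1022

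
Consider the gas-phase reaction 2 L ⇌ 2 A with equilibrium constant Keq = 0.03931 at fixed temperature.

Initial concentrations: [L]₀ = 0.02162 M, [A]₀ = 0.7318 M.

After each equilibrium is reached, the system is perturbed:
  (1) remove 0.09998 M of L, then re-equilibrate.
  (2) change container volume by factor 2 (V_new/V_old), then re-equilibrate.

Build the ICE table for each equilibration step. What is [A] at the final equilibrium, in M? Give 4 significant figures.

[A]_eq = 0.05406 M

Q₀ = 1146 vs Keq = 0.03931 ⇒ Q>K, reverse
Step 1:
                   L          A
  Initial    0.02162     0.7318
  Change      0.6071    -0.6071
  Equil       0.6288     0.1247
  solve Keq expr → x = -0.3036; check Q = 0.03931
Then remove 0.09998 M of L.
Step 2:
                   L          A
  Initial     0.5288     0.1247
  Change     0.01654   -0.01654
  Equil       0.5453     0.1081
  solve Keq expr → x = -0.008271; check Q = 0.03931
Then change container volume by factor 2 (V_new/V_old).
Step 3:
                   L          A
  Initial     0.2727    0.05406
  Change           0          0
  Equil       0.2727    0.05406
  solve Keq expr → x = 0; check Q = 0.03931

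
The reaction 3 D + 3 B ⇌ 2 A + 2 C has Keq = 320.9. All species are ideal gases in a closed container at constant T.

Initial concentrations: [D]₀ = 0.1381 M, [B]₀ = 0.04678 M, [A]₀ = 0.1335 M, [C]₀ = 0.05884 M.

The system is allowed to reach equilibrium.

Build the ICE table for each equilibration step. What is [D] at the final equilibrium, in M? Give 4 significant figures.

Q₀ = 228.8 vs Keq = 320.9 ⇒ Q<K, forward
Step 1:
                  D         B         A         C
  Initial    0.1381   0.04678    0.1335   0.05884
  Change   -0.00281  -0.00281  0.001873  0.001873
  Equil      0.1353   0.04397    0.1354   0.06071
  solve Keq expr → x = 9.3668e-04; check Q = 320.9

[D]_eq = 0.1353 M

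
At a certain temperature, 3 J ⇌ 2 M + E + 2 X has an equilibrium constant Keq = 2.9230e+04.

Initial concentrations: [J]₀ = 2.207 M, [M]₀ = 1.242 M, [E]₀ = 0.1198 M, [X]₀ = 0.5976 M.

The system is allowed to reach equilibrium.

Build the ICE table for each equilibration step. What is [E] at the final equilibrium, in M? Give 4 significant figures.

[E]_eq = 0.8245 M

Q₀ = 0.006139 vs Keq = 2.9230e+04 ⇒ Q<K, forward
Step 1:
                   J          M          E          X
  init         2.207      1.242     0.1198     0.5976
  Δ           -2.114      1.409     0.7047      1.409
  eq         0.09279      2.651     0.8245      2.007
  solve Keq expr → x = 0.7047; check Q = 2.9230e+04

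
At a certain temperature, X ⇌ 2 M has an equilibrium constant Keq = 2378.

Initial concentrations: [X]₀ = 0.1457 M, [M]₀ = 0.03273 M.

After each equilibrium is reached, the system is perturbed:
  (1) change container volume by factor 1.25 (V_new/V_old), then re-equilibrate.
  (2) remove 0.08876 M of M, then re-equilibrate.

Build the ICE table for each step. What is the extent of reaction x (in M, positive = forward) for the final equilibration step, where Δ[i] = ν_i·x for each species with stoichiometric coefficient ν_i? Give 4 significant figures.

x = 1.6035e-05 M

Q₀ = 0.007352 vs Keq = 2378 ⇒ Q<K, forward
Step 1:
                    X           M
  I            0.1457     0.03273
  C           -0.1457      0.2913
  E        4.4156e-05       0.324
  solve Keq expr → x = 0.1457; check Q = 2378
Then change container volume by factor 1.25 (V_new/V_old).
Step 2:
                    X           M
  I        3.5325e-05      0.2592
  C       -7.0619e-06  1.4124e-05
  E        2.8263e-05      0.2592
  solve Keq expr → x = 7.0619e-06; check Q = 2378
Then remove 0.08876 M of M.
Step 3:
                    X           M
  I        2.8263e-05      0.1705
  C       -1.6035e-05  3.2071e-05
  E        1.2227e-05      0.1705
  solve Keq expr → x = 1.6035e-05; check Q = 2378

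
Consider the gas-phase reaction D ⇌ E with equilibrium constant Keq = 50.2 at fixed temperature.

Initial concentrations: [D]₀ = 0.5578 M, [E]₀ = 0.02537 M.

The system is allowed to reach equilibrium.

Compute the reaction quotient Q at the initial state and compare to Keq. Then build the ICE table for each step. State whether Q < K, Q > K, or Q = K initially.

Q₀ = 0.04548; Q < K (proceeds forward)

Q₀ = 0.04548 vs Keq = 50.2 ⇒ Q<K, forward
Step 1:
                    D           E
  init         0.5578     0.02537
  Δ           -0.5464      0.5464
  eq          0.01139      0.5718
  solve Keq expr → x = 0.5464; check Q = 50.2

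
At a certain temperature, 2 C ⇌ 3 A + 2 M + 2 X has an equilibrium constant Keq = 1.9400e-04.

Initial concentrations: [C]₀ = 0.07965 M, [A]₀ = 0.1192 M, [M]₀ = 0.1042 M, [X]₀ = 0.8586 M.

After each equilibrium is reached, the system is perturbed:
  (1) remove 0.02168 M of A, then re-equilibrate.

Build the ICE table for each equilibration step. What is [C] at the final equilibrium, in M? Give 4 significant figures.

[C]_eq = 0.09761 M

Q₀ = 0.002137 vs Keq = 1.9400e-04 ⇒ Q>K, reverse
Step 1:
                   C          A          M          X
  init       0.07965     0.1192     0.1042     0.8586
  Δ           0.0261   -0.03914    -0.0261    -0.0261
  eq          0.1057    0.08006     0.0781     0.8325
  solve Keq expr → x = -0.01305; check Q = 1.9400e-04
Then remove 0.02168 M of A.
Step 2:
                   C          A          M          X
  init        0.1057    0.05838     0.0781     0.8325
  Δ        -0.008138    0.01221   0.008138   0.008138
  eq         0.09761    0.07058    0.08624     0.8406
  solve Keq expr → x = 0.004069; check Q = 1.9400e-04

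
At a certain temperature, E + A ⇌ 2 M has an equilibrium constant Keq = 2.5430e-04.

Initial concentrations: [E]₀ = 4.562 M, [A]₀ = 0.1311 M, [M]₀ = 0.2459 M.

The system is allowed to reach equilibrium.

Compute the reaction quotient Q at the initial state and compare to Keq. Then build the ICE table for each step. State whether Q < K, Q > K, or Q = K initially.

Q₀ = 0.1011; Q > K (proceeds reverse)

Q₀ = 0.1011 vs Keq = 2.5430e-04 ⇒ Q>K, reverse
Step 1:
                    E           A           M
  Initial       4.562      0.1311      0.2459
  Change       0.1144      0.1144     -0.2288
  Equil         4.676      0.2455     0.01709
  solve Keq expr → x = -0.1144; check Q = 2.5430e-04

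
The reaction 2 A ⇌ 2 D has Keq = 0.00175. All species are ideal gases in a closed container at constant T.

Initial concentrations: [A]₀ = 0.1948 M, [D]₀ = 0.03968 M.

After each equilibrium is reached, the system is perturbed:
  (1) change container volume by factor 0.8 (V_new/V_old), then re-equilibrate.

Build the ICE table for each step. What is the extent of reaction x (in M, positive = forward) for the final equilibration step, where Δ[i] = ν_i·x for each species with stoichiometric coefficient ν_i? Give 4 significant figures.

Q₀ = 0.04149 vs Keq = 0.00175 ⇒ Q>K, reverse
Step 1:
                    A           D
  I            0.1948     0.03968
  C           0.03026    -0.03026
  E            0.2251    0.009415
  solve Keq expr → x = -0.01513; check Q = 0.00175
Then change container volume by factor 0.8 (V_new/V_old).
Step 2:
                    A           D
  I            0.2813     0.01177
  C                 0           0
  E            0.2813     0.01177
  solve Keq expr → x = 0; check Q = 0.00175

x = 0 M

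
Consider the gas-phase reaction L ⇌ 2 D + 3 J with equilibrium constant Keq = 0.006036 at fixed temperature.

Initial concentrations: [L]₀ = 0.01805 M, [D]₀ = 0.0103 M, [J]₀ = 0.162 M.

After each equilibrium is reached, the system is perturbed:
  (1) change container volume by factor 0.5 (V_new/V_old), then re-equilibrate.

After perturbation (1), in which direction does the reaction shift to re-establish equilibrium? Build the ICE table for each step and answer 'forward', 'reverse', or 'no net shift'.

Q₀ = 2.4989e-05 vs Keq = 0.006036 ⇒ Q<K, forward
Step 1:
                    L           D           J
  init        0.01805      0.0103       0.162
  Δ          -0.01549     0.03098     0.04647
  eq         0.002558     0.04128      0.2085
  solve Keq expr → x = 0.01549; check Q = 0.006036
Then change container volume by factor 0.5 (V_new/V_old).
Step 2:
                    L           D           J
  init       0.005117     0.08257      0.4169
  Δ           0.01605     -0.0321    -0.04815
  eq          0.02117     0.05047      0.3688
  solve Keq expr → x = -0.01605; check Q = 0.006036

Direction: reverse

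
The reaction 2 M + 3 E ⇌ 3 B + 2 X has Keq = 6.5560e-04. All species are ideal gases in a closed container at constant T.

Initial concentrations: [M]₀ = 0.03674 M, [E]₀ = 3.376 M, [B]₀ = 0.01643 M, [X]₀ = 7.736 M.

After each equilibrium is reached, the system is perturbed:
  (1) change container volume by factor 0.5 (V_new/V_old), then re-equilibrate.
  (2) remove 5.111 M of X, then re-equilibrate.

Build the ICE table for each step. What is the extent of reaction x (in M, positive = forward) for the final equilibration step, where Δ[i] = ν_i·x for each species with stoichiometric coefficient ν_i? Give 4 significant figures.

Q₀ = 0.00511 vs Keq = 6.5560e-04 ⇒ Q>K, reverse
Step 1:
                    M           E           B           X
  init        0.03674       3.376     0.01643       7.736
  Δ           0.00493    0.007394   -0.007394    -0.00493
  eq          0.04167       3.383    0.009036       7.731
  solve Keq expr → x = -0.002465; check Q = 6.5560e-04
Then change container volume by factor 0.5 (V_new/V_old).
Step 2:
                    M           E           B           X
  init        0.08334       6.767     0.01807       15.46
  Δ                 0           0           0           0
  eq          0.08334       6.767     0.01807       15.46
  solve Keq expr → x = 0; check Q = 6.5560e-04
Then remove 5.111 M of X.
Step 3:
                    M           E           B           X
  init        0.08334       6.767     0.01807       10.35
  Δ         -0.003267     -0.0049      0.0049    0.003267
  eq          0.08007       6.762     0.02297       10.35
  solve Keq expr → x = 0.001633; check Q = 6.5560e-04

x = 0.001633 M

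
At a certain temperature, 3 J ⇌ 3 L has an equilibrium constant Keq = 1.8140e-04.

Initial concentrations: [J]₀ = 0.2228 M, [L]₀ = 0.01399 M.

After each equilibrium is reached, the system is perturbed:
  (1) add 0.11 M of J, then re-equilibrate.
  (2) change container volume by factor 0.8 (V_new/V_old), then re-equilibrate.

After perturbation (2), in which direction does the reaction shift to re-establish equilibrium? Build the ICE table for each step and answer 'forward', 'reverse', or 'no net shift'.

Q₀ = 2.4758e-04 vs Keq = 1.8140e-04 ⇒ Q>K, reverse
Step 1:
                    J           L
  I            0.2228     0.01399
  C          0.001304   -0.001304
  E            0.2241     0.01269
  solve Keq expr → x = -4.3463e-04; check Q = 1.8140e-04
Then add 0.11 M of J.
Step 2:
                    J           L
  I            0.3341     0.01269
  C         -0.005893    0.005893
  E            0.3282     0.01858
  solve Keq expr → x = 0.001964; check Q = 1.8140e-04
Then change container volume by factor 0.8 (V_new/V_old).
Step 3:
                    J           L
  I            0.4103     0.02322
  C                 0           0
  E            0.4103     0.02322
  solve Keq expr → x = 0; check Q = 1.8140e-04

Direction: no net shift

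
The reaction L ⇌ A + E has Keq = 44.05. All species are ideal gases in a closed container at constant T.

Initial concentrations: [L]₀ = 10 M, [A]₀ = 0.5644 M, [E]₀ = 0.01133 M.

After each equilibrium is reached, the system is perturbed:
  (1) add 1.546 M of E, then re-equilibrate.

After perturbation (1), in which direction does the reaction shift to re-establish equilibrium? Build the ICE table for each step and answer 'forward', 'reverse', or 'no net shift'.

Direction: reverse

Q₀ = 6.3947e-04 vs Keq = 44.05 ⇒ Q<K, forward
Step 1:
                   L          A          E
  Initial         10     0.5644    0.01133
  Change       -8.32       8.32       8.32
  Equil         1.68      8.884      8.331
  solve Keq expr → x = 8.32; check Q = 44.05
Then add 1.546 M of E.
Step 2:
                   L          A          E
  Initial       1.68      8.884      9.877
  Change      0.2194    -0.2194    -0.2194
  Equil          1.9      8.665      9.658
  solve Keq expr → x = -0.2194; check Q = 44.05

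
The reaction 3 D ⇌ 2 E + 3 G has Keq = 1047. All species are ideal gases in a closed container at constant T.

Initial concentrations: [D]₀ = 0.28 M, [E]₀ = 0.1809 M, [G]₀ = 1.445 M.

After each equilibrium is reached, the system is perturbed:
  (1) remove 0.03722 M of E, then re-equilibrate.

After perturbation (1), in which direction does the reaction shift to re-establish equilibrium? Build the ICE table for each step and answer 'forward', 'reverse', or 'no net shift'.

Direction: forward

Q₀ = 4.498 vs Keq = 1047 ⇒ Q<K, forward
Step 1:
                  D         E         G
  I            0.28    0.1809     1.445
  C         -0.2044    0.1363    0.2044
  E         0.07555    0.3172     1.649
  solve Keq expr → x = 0.06815; check Q = 1047
Then remove 0.03722 M of E.
Step 2:
                  D         E         G
  I         0.07555      0.28     1.649
  C       -0.005233  0.003489  0.005233
  E         0.07032    0.2835     1.655
  solve Keq expr → x = 0.001744; check Q = 1047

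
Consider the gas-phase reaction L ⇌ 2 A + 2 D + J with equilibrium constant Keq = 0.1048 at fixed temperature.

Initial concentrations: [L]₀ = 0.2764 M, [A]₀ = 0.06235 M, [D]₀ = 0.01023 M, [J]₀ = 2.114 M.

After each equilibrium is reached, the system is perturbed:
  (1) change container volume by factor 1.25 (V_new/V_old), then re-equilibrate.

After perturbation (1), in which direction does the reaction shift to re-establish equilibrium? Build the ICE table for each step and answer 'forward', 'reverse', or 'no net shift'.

Direction: forward

Q₀ = 3.1117e-06 vs Keq = 0.1048 ⇒ Q<K, forward
Step 1:
                    L           A           D           J
  Initial      0.2764     0.06235     0.01023       2.114
  Change       -0.127       0.254       0.254       0.127
  Equil        0.1494      0.3163      0.2642       2.241
  solve Keq expr → x = 0.127; check Q = 0.1048
Then change container volume by factor 1.25 (V_new/V_old).
Step 2:
                    L           A           D           J
  Initial      0.1195      0.2531      0.2114       1.793
  Change     -0.02145     0.04291     0.04291     0.02145
  Equil       0.09807       0.296      0.2543       1.814
  solve Keq expr → x = 0.02145; check Q = 0.1048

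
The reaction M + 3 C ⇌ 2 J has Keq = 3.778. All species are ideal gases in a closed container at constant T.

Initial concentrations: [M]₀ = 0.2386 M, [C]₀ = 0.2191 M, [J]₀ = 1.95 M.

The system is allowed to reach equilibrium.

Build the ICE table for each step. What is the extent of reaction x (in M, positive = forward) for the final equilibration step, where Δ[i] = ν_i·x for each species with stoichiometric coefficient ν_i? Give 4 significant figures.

Q₀ = 1515 vs Keq = 3.778 ⇒ Q>K, reverse
Step 1:
                    M           C           J
  init         0.2386      0.2191        1.95
  Δ            0.2662      0.7985     -0.5324
  eq           0.5048       1.018       1.418
  solve Keq expr → x = -0.2662; check Q = 3.778

x = -0.2662 M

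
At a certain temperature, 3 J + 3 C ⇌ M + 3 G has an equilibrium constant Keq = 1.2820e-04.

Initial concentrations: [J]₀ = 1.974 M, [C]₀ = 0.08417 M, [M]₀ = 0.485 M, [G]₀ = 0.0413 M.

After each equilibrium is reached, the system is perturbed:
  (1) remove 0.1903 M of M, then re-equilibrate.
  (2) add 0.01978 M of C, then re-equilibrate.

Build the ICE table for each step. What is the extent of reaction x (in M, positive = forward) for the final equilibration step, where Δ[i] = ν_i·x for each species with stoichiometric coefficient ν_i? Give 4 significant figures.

Q₀ = 0.007449 vs Keq = 1.2820e-04 ⇒ Q>K, reverse
Step 1:
                  J         C         M         G
  Initial     1.974   0.08417     0.485    0.0413
  Change    0.02694   0.02694 -0.008981  -0.02694
  Equil       2.001    0.1111     0.476   0.01436
  solve Keq expr → x = -0.008981; check Q = 1.2820e-04
Then remove 0.1903 M of M.
Step 2:
                  J         C         M         G
  Initial     2.001    0.1111    0.2857   0.01436
  Change   -0.00228  -0.00228 7.6003e-04   0.00228
  Equil       1.999    0.1088    0.2865   0.01664
  solve Keq expr → x = 7.6003e-04; check Q = 1.2820e-04
Then add 0.01978 M of C.
Step 3:
                  J         C         M         G
  Initial     1.999    0.1286    0.2865   0.01664
  Change  -0.002585 -0.002585 8.6153e-04  0.002585
  Equil       1.996     0.126    0.2873   0.01922
  solve Keq expr → x = 8.6153e-04; check Q = 1.2820e-04

x = 8.6153e-04 M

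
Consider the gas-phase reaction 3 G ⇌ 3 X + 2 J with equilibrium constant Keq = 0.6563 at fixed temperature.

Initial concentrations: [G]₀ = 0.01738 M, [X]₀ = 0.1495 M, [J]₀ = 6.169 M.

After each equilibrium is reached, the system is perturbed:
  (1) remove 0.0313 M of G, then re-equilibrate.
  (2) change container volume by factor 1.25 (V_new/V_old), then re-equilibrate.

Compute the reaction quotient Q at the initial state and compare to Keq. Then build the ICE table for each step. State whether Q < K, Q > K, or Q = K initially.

Q₀ = 2.4222e+04; Q > K (proceeds reverse)

Q₀ = 2.4222e+04 vs Keq = 0.6563 ⇒ Q>K, reverse
Step 1:
                    G           X           J
  Initial     0.01738      0.1495       6.169
  Change        0.115      -0.115    -0.07667
  Equil        0.1324     0.03449       6.092
  solve Keq expr → x = -0.03834; check Q = 0.6563
Then remove 0.0313 M of G.
Step 2:
                    G           X           J
  Initial      0.1011     0.03449       6.092
  Change     0.006459   -0.006459   -0.004306
  Equil        0.1075     0.02803       6.088
  solve Keq expr → x = -0.002153; check Q = 0.6563
Then change container volume by factor 1.25 (V_new/V_old).
Step 3:
                    G           X           J
  Initial     0.08604     0.02243        4.87
  Change    -0.002757    0.002757    0.001838
  Equil       0.08328     0.02518       4.872
  solve Keq expr → x = 9.1895e-04; check Q = 0.6563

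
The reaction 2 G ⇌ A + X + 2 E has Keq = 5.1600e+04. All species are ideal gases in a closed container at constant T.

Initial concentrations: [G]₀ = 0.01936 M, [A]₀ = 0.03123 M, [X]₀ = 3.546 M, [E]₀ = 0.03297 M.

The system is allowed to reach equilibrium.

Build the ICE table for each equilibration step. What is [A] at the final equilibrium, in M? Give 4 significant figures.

[A]_eq = 0.04087 M

Q₀ = 0.3212 vs Keq = 5.1600e+04 ⇒ Q<K, forward
Step 1:
                   G          A          X          E
  I          0.01936    0.03123      3.546    0.03297
  C         -0.01927   0.009636   0.009636    0.01927
  E       8.7667e-05    0.04087      3.556    0.05224
  solve Keq expr → x = 0.009636; check Q = 5.1600e+04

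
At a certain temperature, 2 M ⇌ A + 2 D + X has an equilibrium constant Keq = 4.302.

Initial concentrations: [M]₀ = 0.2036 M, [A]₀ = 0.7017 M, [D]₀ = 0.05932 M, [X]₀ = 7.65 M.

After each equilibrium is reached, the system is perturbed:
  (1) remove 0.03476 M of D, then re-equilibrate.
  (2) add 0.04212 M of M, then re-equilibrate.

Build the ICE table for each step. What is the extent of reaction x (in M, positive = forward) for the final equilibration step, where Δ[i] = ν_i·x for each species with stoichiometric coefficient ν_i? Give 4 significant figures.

x = 0.00955 M

Q₀ = 0.4557 vs Keq = 4.302 ⇒ Q<K, forward
Step 1:
                   M          A          D          X
  I           0.2036     0.7017    0.05932       7.65
  C         -0.06329    0.03165    0.06329    0.03165
  E           0.1403     0.7333     0.1226      7.682
  solve Keq expr → x = 0.03165; check Q = 4.302
Then remove 0.03476 M of D.
Step 2:
                   M          A          D          X
  I           0.1403     0.7333    0.08785      7.682
  C         -0.01817   0.009083    0.01817   0.009083
  E           0.1221     0.7424      0.106      7.691
  solve Keq expr → x = 0.009083; check Q = 4.302
Then add 0.04212 M of M.
Step 3:
                   M          A          D          X
  I           0.1643     0.7424      0.106      7.691
  C          -0.0191    0.00955     0.0191    0.00955
  E           0.1452      0.752     0.1251        7.7
  solve Keq expr → x = 0.00955; check Q = 4.302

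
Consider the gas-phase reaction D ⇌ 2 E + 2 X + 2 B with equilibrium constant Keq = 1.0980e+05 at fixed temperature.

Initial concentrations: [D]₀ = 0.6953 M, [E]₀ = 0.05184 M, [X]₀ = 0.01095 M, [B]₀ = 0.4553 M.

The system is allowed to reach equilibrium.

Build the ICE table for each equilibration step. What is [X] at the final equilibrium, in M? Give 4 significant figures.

Q₀ = 9.6069e-08 vs Keq = 1.0980e+05 ⇒ Q<K, forward
Step 1:
                    D           E           X           B
  init         0.6953     0.05184     0.01095      0.4553
  Δ           -0.6952        1.39        1.39        1.39
  eq       1.2671e-04       1.442       1.401       1.846
  solve Keq expr → x = 0.6952; check Q = 1.0980e+05

[X]_eq = 1.401 M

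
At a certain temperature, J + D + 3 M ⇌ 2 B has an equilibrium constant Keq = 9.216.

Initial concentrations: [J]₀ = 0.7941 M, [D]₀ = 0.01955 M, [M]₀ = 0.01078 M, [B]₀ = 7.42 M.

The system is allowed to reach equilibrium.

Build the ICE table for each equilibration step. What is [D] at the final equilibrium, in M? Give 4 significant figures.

Q₀ = 2.8309e+09 vs Keq = 9.216 ⇒ Q>K, reverse
Step 1:
                    J           D           M           B
  Initial      0.7941     0.01955     0.01078        7.42
  Change       0.5752      0.5752       1.726       -1.15
  Equil         1.369      0.5948       1.737        6.27
  solve Keq expr → x = -0.5752; check Q = 9.216

[D]_eq = 0.5948 M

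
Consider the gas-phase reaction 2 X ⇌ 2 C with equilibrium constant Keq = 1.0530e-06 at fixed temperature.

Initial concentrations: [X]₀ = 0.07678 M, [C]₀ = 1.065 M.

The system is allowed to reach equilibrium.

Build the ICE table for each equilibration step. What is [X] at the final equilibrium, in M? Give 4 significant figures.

Q₀ = 192.4 vs Keq = 1.0530e-06 ⇒ Q>K, reverse
Step 1:
                    X           C
  I           0.07678       1.065
  C             1.064      -1.064
  E             1.141     0.00117
  solve Keq expr → x = -0.5319; check Q = 1.0530e-06

[X]_eq = 1.141 M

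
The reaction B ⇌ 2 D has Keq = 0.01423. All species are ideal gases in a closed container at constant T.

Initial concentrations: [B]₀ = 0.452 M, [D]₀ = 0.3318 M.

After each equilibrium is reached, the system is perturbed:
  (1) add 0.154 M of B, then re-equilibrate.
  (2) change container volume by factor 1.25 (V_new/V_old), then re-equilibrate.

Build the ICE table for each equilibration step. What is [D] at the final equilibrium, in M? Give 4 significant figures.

Q₀ = 0.2436 vs Keq = 0.01423 ⇒ Q>K, reverse
Step 1:
                    B           D
  I             0.452      0.3318
  C            0.1208     -0.2415
  E            0.5728     0.09028
  solve Keq expr → x = -0.1208; check Q = 0.01423
Then add 0.154 M of B.
Step 2:
                    B           D
  I            0.7268     0.09028
  C         -0.005514     0.01103
  E            0.7212      0.1013
  solve Keq expr → x = 0.005514; check Q = 0.01423
Then change container volume by factor 1.25 (V_new/V_old).
Step 3:
                    B           D
  I             0.577     0.08105
  C         -0.004602    0.009204
  E            0.5724     0.09025
  solve Keq expr → x = 0.004602; check Q = 0.01423

[D]_eq = 0.09025 M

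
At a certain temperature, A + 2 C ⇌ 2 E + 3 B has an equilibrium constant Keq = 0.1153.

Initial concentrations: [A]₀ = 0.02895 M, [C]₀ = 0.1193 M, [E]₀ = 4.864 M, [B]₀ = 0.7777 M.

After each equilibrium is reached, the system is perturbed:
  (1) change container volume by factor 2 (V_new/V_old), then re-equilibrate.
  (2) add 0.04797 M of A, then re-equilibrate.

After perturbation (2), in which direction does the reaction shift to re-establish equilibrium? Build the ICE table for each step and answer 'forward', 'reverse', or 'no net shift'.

Q₀ = 2.7008e+04 vs Keq = 0.1153 ⇒ Q>K, reverse
Step 1:
                   A          C          E          B
  I          0.02895     0.1193      4.864     0.7777
  C           0.2323     0.4645    -0.4645    -0.6968
  E           0.2612     0.5838      4.399    0.08094
  solve Keq expr → x = -0.2323; check Q = 0.1153
Then change container volume by factor 2 (V_new/V_old).
Step 2:
                   A          C          E          B
  I           0.1306     0.2919        2.2    0.04047
  C        -0.006803   -0.01361    0.01361    0.02041
  E           0.1238     0.2783      2.213    0.06088
  solve Keq expr → x = 0.006803; check Q = 0.1153
Then add 0.04797 M of A.
Step 3:
                   A          C          E          B
  I           0.1718     0.2783      2.213    0.06088
  C        -0.002008  -0.004016   0.004016   0.006024
  E           0.1698     0.2743      2.217    0.06691
  solve Keq expr → x = 0.002008; check Q = 0.1153

Direction: forward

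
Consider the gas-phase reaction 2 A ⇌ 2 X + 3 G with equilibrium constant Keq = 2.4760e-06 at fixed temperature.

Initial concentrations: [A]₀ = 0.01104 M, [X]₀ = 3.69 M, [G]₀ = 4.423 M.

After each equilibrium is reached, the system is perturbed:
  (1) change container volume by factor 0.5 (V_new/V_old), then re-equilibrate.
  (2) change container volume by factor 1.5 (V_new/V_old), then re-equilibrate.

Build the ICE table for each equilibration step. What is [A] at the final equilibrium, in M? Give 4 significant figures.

[A]_eq = 3.924 M

Q₀ = 9.6664e+06 vs Keq = 2.4760e-06 ⇒ Q>K, reverse
Step 1:
                  A         X         G
  Initial   0.01104      3.69     4.423
  Change      2.927    -2.927     -4.39
  Equil       2.938    0.7635   0.03322
  solve Keq expr → x = -1.463; check Q = 2.4760e-06
Then change container volume by factor 0.5 (V_new/V_old).
Step 2:
                  A         X         G
  Initial     5.875     1.527   0.06644
  Change    0.02188  -0.02188  -0.03281
  Equil       5.897     1.505   0.03362
  solve Keq expr → x = -0.01094; check Q = 2.4760e-06
Then change container volume by factor 1.5 (V_new/V_old).
Step 3:
                  A         X         G
  Initial     3.931     1.003   0.02242
  Change  -0.007335  0.007335     0.011
  Equil       3.924     1.011   0.03342
  solve Keq expr → x = 0.003668; check Q = 2.4760e-06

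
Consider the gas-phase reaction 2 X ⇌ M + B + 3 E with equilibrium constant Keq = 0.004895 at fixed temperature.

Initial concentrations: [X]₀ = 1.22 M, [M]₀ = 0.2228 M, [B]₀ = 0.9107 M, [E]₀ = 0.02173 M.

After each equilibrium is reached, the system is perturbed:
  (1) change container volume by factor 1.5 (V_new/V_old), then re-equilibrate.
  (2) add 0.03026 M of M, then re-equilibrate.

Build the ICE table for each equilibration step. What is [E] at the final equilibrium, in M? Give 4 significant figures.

[E]_eq = 0.2335 M

Q₀ = 1.3988e-06 vs Keq = 0.004895 ⇒ Q<K, forward
Step 1:
                    X           M           B           E
  Initial        1.22      0.2228      0.9107     0.02173
  Change      -0.1611     0.08053     0.08053      0.2416
  Equil         1.059      0.3033      0.9912      0.2633
  solve Keq expr → x = 0.08053; check Q = 0.004895
Then change container volume by factor 1.5 (V_new/V_old).
Step 2:
                    X           M           B           E
  Initial       0.706      0.2022      0.6608      0.1755
  Change     -0.04376     0.02188     0.02188     0.06564
  Equil        0.6622      0.2241      0.6827      0.2412
  solve Keq expr → x = 0.02188; check Q = 0.004895
Then add 0.03026 M of M.
Step 3:
                    X           M           B           E
  Initial      0.6622      0.2544      0.6827      0.2412
  Change     0.005132   -0.002566   -0.002566   -0.007698
  Equil        0.6673      0.2518      0.6801      0.2335
  solve Keq expr → x = -0.002566; check Q = 0.004895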